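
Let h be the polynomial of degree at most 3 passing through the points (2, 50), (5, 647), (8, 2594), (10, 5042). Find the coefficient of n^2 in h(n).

0

Write h(n) = an^3 + bn^2 + cn + d. Substituting each data point gives a linear system:
  8a + 4b + 2c + d = 50
  125a + 25b + 5c + d = 647
  512a + 64b + 8c + d = 2594
  1000a + 100b + 10c + d = 5042
Solving the system yields a = 5, b = 0, c = 4, d = 2.
So h(n) = 5n³ + 4n + 2.
The coefficient of n^2 is 0.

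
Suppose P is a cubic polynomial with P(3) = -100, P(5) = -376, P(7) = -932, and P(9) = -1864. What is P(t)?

Using the Lagrange interpolation formula with nodes 3, 5, 7, 9:
  L_0(t) = (t - 5)(t - 7)(t - 9) / -48
  L_1(t) = (t - 3)(t - 7)(t - 9) / 16
  L_2(t) = (t - 3)(t - 5)(t - 9) / -16
  L_3(t) = (t - 3)(t - 5)(t - 7) / 48
Then P(t) = -100·L_0(t) - 376·L_1(t) - 932·L_2(t) - 1864·L_3(t).
Expanding and collecting terms gives P(t) = -2t^3 - 5t^2 - 1.
Check: P(5) = -376. ✓

P(t) = -2t^3 - 5t^2 - 1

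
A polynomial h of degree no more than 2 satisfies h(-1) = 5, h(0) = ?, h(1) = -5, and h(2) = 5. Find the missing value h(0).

The 3 known points determine the degree-2 polynomial uniquely.
Write h(u) = au^2 + bu + c. Substituting each data point gives a linear system:
  a - b + c = 5
  a + b + c = -5
  4a + 2b + c = 5
Solving the system yields a = 5, b = -5, c = -5.
So h(u) = 5u² - 5u - 5.
Then h(0) = -5.

-5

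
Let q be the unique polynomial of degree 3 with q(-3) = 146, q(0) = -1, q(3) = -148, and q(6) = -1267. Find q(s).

q(s) = -6s^3 + 5s - 1

Write q(s) = as^3 + bs^2 + cs + d. Substituting each data point gives a linear system:
  -27a + 9b - 3c + d = 146
  d = -1
  27a + 9b + 3c + d = -148
  216a + 36b + 6c + d = -1267
Solving the system yields a = -6, b = 0, c = 5, d = -1.
So q(s) = -6s^3 + 5s - 1.
Check: q(3) = -148. ✓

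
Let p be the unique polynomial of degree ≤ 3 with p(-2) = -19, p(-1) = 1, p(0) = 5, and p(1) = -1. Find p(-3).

Forward differences of the values at t = -2, -1, 0, 1:
  p  : -19  1  5  -1
  Δ  : 20  4  -6
  Δ^2: -16  -10
  Δ^3: 6
The third differences are constant, confirming degree 3.
Interpolating (Newton forward form) and evaluating at t = -3 gives p(-3) = -61.

-61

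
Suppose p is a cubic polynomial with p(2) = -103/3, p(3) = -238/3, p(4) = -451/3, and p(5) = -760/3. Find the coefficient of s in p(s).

Write p(s) = as^3 + bs^2 + cs + d. Substituting each data point gives a linear system:
  8a + 4b + 2c + d = -103/3
  27a + 9b + 3c + d = -238/3
  64a + 16b + 4c + d = -451/3
  125a + 25b + 5c + d = -760/3
Solving the system yields a = -1, b = -4, c = -6, d = 5/3.
So p(s) = -s^3 - 4s^2 - 6s + 5/3.
The coefficient of s is -6.

-6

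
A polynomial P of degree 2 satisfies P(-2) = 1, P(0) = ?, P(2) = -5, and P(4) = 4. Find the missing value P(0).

-6

On equispaced nodes a degree-2 polynomial has vanishing third forward difference, so
  - P(-2) + 3·P(0) - 3·P(2) + P(4) = 0.
Substituting the known values and solving for P(0):
  3·P(0) = -18
  P(0) = -6.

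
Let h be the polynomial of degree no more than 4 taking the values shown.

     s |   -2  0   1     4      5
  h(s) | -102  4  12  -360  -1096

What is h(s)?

Using the Lagrange interpolation formula with nodes -2, 0, 1, 4, 5:
  L_0(s) = s(s - 1)(s - 4)(s - 5) / 252
  L_1(s) = (s + 2)(s - 1)(s - 4)(s - 5) / -40
  L_2(s) = (s + 2)s(s - 4)(s - 5) / 36
  L_3(s) = (s + 2)s(s - 1)(s - 5) / -72
  L_4(s) = (s + 2)s(s - 1)(s - 4) / 140
Then h(s) = -102·L_0(s) + 4·L_1(s) + 12·L_2(s) - 360·L_3(s) - 1096·L_4(s).
Expanding and collecting terms gives h(s) = -3s⁴ + 6s³ + 5s + 4.
Check: h(0) = 4. ✓

h(s) = -3s^4 + 6s^3 + 5s + 4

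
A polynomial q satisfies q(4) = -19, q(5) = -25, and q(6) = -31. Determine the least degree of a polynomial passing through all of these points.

1

Forward differences of the values at s = 4, 5, 6:
  q  : -19  -25  -31
  Δ  : -6  -6
  Δ^2: 0
The first differences are constant (-6) and nonzero, while all higher differences vanish, so the minimal degree is 1.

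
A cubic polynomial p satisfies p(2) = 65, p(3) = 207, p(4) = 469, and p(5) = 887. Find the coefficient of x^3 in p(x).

6

Write p(x) = ax^3 + bx^2 + cx + d. Substituting each data point gives a linear system:
  8a + 4b + 2c + d = 65
  27a + 9b + 3c + d = 207
  64a + 16b + 4c + d = 469
  125a + 25b + 5c + d = 887
Solving the system yields a = 6, b = 6, c = -2, d = -3.
So p(x) = 6x^3 + 6x^2 - 2x - 3.
The leading coefficient is 6.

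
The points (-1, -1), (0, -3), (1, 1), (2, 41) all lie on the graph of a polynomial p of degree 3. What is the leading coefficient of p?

Write p(x) = ax^3 + bx^2 + cx + d. Substituting each data point gives a linear system:
  -a + b - c + d = -1
  d = -3
  a + b + c + d = 1
  8a + 4b + 2c + d = 41
Solving the system yields a = 5, b = 3, c = -4, d = -3.
So p(x) = 5x^3 + 3x^2 - 4x - 3.
The leading coefficient is 5.

5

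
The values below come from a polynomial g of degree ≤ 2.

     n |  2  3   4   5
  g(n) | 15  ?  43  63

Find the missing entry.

27

On equispaced nodes a degree-2 polynomial has vanishing third forward difference, so
  - g(2) + 3·g(3) - 3·g(4) + g(5) = 0.
Substituting the known values and solving for g(3):
  3·g(3) = 81
  g(3) = 27.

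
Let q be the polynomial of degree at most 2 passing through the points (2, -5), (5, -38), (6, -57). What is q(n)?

q(n) = -2n^2 + 3n - 3

Using the Lagrange interpolation formula with nodes 2, 5, 6:
  L_0(n) = (n - 5)(n - 6) / 12
  L_1(n) = (n - 2)(n - 6) / -3
  L_2(n) = (n - 2)(n - 5) / 4
Then q(n) = -5·L_0(n) - 38·L_1(n) - 57·L_2(n).
Expanding and collecting terms gives q(n) = -2n^2 + 3n - 3.
Check: q(5) = -38. ✓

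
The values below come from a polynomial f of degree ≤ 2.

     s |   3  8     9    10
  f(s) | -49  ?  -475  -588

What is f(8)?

The 3 known points determine the degree-2 polynomial uniquely.
Write f(s) = as^2 + bs + c. Substituting each data point gives a linear system:
  9a + 3b + c = -49
  81a + 9b + c = -475
  100a + 10b + c = -588
Solving the system yields a = -6, b = 1, c = 2.
So f(s) = -6s² + s + 2.
Then f(8) = -374.

-374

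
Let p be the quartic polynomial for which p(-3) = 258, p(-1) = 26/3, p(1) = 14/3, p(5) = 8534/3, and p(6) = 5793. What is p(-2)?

155/3

Using the Lagrange interpolation formula with nodes -3, -1, 1, 5, 6:
  L_0(s) = (s + 1)(s - 1)(s - 5)(s - 6) / 576
  L_1(s) = (s + 3)(s - 1)(s - 5)(s - 6) / -168
  L_2(s) = (s + 3)(s + 1)(s - 5)(s - 6) / 160
  L_3(s) = (s + 3)(s + 1)(s - 1)(s - 6) / -192
  L_4(s) = (s + 3)(s + 1)(s - 1)(s - 5) / 315
Then p(s) = 258·L_0(s) + 26/3·L_1(s) + 14/3·L_2(s) + 8534/3·L_3(s) + 5793·L_4(s).
Expanding and collecting terms gives p(s) = 4s^4 + 3s^3 - (1/3)s^2 - 5s + 3.
Evaluating at s = -2: p(-2) = 155/3.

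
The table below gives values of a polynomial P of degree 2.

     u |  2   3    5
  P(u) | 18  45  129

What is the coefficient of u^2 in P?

5

Write P(u) = au^2 + bu + c. Substituting each data point gives a linear system:
  4a + 2b + c = 18
  9a + 3b + c = 45
  25a + 5b + c = 129
Solving the system yields a = 5, b = 2, c = -6.
So P(u) = 5u^2 + 2u - 6.
The leading coefficient is 5.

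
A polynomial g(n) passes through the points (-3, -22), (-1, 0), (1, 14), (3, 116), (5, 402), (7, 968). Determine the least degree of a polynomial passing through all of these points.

Forward differences of the values at n = -3, -1, 1, 3, 5, 7:
  g  : -22  0  14  116  402  968
  Δ  : 22  14  102  286  566
  Δ^2: -8  88  184  280
  Δ^3: 96  96  96
  Δ^4: 0  0
  Δ^5: 0
The third differences are constant (96) and nonzero, while all higher differences vanish, so the minimal degree is 3.

3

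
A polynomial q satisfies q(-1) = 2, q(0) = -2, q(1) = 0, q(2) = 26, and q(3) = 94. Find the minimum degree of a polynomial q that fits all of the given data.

Forward differences of the values at x = -1, 0, 1, 2, 3:
  q  : 2  -2  0  26  94
  Δ  : -4  2  26  68
  Δ^2: 6  24  42
  Δ^3: 18  18
  Δ^4: 0
The third differences are constant (18) and nonzero, while all higher differences vanish, so the minimal degree is 3.

3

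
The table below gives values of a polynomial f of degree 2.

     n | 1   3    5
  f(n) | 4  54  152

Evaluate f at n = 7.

298

Write f(n) = an^2 + bn + c. Substituting each data point gives a linear system:
  a + b + c = 4
  9a + 3b + c = 54
  25a + 5b + c = 152
Solving the system yields a = 6, b = 1, c = -3.
So f(n) = 6n^2 + n - 3.
Then f(7) = 298.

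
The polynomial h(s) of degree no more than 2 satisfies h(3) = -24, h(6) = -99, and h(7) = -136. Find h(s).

Write h(s) = as^2 + bs + c. Substituting each data point gives a linear system:
  9a + 3b + c = -24
  36a + 6b + c = -99
  49a + 7b + c = -136
Solving the system yields a = -3, b = 2, c = -3.
So h(s) = -3s² + 2s - 3.
Check: h(3) = -24. ✓

h(s) = -3s^2 + 2s - 3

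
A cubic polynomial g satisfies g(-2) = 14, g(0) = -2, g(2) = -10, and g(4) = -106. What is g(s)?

g(s) = -2s^3 + s^2 + 2s - 2

Write g(s) = as^3 + bs^2 + cs + d. Substituting each data point gives a linear system:
  -8a + 4b - 2c + d = 14
  d = -2
  8a + 4b + 2c + d = -10
  64a + 16b + 4c + d = -106
Solving the system yields a = -2, b = 1, c = 2, d = -2.
So g(s) = -2s^3 + s^2 + 2s - 2.
Check: g(2) = -10. ✓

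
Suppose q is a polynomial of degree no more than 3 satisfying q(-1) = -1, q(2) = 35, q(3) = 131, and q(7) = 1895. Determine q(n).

q(n) = 6n^3 - 3n^2 - 3n + 5

Write q(n) = an^3 + bn^2 + cn + d. Substituting each data point gives a linear system:
  -a + b - c + d = -1
  8a + 4b + 2c + d = 35
  27a + 9b + 3c + d = 131
  343a + 49b + 7c + d = 1895
Solving the system yields a = 6, b = -3, c = -3, d = 5.
So q(n) = 6n^3 - 3n^2 - 3n + 5.
Check: q(7) = 1895. ✓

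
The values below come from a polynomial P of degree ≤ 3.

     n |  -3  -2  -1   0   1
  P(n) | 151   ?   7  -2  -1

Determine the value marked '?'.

50

The 4 known points determine the degree-3 polynomial uniquely.
Write P(n) = an^3 + bn^2 + cn + d. Substituting each data point gives a linear system:
  -27a + 9b - 3c + d = 151
  -a + b - c + d = 7
  d = -2
  a + b + c + d = -1
Solving the system yields a = -4, b = 5, c = 0, d = -2.
So P(n) = -4n^3 + 5n^2 - 2.
Then P(-2) = 50.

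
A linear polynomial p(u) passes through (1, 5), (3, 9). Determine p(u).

p(u) = 2u + 3

Using the Lagrange interpolation formula with nodes 1, 3:
  L_0(u) = (u - 3) / -2
  L_1(u) = (u - 1) / 2
Then p(u) = 5·L_0(u) + 9·L_1(u).
Expanding and collecting terms gives p(u) = 2u + 3.
Check: p(1) = 5. ✓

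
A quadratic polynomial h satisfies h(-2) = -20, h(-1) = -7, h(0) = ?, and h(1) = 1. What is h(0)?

0

The 3 known points determine the degree-2 polynomial uniquely.
Write h(x) = ax^2 + bx + c. Substituting each data point gives a linear system:
  4a - 2b + c = -20
  a - b + c = -7
  a + b + c = 1
Solving the system yields a = -3, b = 4, c = 0.
So h(x) = -3x² + 4x.
Then h(0) = 0.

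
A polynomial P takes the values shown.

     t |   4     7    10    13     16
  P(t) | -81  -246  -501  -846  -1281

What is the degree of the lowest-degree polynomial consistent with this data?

Forward differences of the values at t = 4, 7, 10, 13, 16:
  P  : -81  -246  -501  -846  -1281
  Δ  : -165  -255  -345  -435
  Δ^2: -90  -90  -90
  Δ^3: 0  0
  Δ^4: 0
The second differences are constant (-90) and nonzero, while all higher differences vanish, so the minimal degree is 2.

2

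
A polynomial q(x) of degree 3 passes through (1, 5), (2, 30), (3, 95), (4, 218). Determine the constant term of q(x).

Write q(x) = ax^3 + bx^2 + cx + d. Substituting each data point gives a linear system:
  a + b + c + d = 5
  8a + 4b + 2c + d = 30
  27a + 9b + 3c + d = 95
  64a + 16b + 4c + d = 218
Solving the system yields a = 3, b = 2, c = -2, d = 2.
So q(x) = 3x³ + 2x² - 2x + 2.
The constant term is 2.

2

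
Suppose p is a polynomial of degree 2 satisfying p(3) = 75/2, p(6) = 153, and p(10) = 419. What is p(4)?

68

Using the Lagrange interpolation formula with nodes 3, 6, 10:
  L_0(t) = (t - 6)(t - 10) / 21
  L_1(t) = (t - 3)(t - 10) / -12
  L_2(t) = (t - 3)(t - 6) / 28
Then p(t) = 75/2·L_0(t) + 153·L_1(t) + 419·L_2(t).
Expanding and collecting terms gives p(t) = 4t² + (5/2)t - 6.
Evaluating at t = 4: p(4) = 68.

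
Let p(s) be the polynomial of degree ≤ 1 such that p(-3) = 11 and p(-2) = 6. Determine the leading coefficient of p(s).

Write p(s) = as + b. Substituting each data point gives a linear system:
  -3a + b = 11
  -2a + b = 6
Solving the system yields a = -5, b = -4.
So p(s) = -5s - 4.
The leading coefficient is -5.

-5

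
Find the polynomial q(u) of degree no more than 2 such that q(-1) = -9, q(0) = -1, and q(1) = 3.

Write q(u) = au^2 + bu + c. Substituting each data point gives a linear system:
  a - b + c = -9
  c = -1
  a + b + c = 3
Solving the system yields a = -2, b = 6, c = -1.
So q(u) = -2u² + 6u - 1.
Check: q(-1) = -9. ✓

q(u) = -2u^2 + 6u - 1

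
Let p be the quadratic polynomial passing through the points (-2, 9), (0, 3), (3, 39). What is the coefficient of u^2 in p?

3

Write p(u) = au^2 + bu + c. Substituting each data point gives a linear system:
  4a - 2b + c = 9
  c = 3
  9a + 3b + c = 39
Solving the system yields a = 3, b = 3, c = 3.
So p(u) = 3u^2 + 3u + 3.
The leading coefficient is 3.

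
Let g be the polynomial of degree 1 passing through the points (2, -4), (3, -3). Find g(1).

Using the Lagrange interpolation formula with nodes 2, 3:
  L_0(s) = (s - 3) / -1
  L_1(s) = (s - 2) / 1
Then g(s) = -4·L_0(s) - 3·L_1(s).
Expanding and collecting terms gives g(s) = s - 6.
Evaluating at s = 1: g(1) = -5.

-5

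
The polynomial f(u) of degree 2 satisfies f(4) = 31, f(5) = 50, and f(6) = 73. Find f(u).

f(u) = 2u^2 + u - 5

Write f(u) = au^2 + bu + c. Substituting each data point gives a linear system:
  16a + 4b + c = 31
  25a + 5b + c = 50
  36a + 6b + c = 73
Solving the system yields a = 2, b = 1, c = -5.
So f(u) = 2u^2 + u - 5.
Check: f(4) = 31. ✓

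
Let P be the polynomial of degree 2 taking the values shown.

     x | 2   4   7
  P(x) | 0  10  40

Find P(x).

P(x) = x^2 - x - 2

Using the Lagrange interpolation formula with nodes 2, 4, 7:
  L_0(x) = (x - 4)(x - 7) / 10
  L_1(x) = (x - 2)(x - 7) / -6
  L_2(x) = (x - 2)(x - 4) / 15
Then P(x) = 0·L_0(x) + 10·L_1(x) + 40·L_2(x).
Expanding and collecting terms gives P(x) = x^2 - x - 2.
Check: P(7) = 40. ✓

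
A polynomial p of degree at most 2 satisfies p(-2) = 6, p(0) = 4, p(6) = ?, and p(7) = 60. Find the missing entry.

The 3 known points determine the degree-2 polynomial uniquely.
Write p(x) = ax^2 + bx + c. Substituting each data point gives a linear system:
  4a - 2b + c = 6
  c = 4
  49a + 7b + c = 60
Solving the system yields a = 1, b = 1, c = 4.
So p(x) = x^2 + x + 4.
Then p(6) = 46.

46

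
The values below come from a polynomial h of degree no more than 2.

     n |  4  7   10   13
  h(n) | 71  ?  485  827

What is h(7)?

233

On equispaced nodes a degree-2 polynomial has vanishing third forward difference, so
  - h(4) + 3·h(7) - 3·h(10) + h(13) = 0.
Substituting the known values and solving for h(7):
  3·h(7) = 699
  h(7) = 233.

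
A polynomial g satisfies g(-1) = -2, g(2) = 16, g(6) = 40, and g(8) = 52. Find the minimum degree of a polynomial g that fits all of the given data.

1

Divided differences on the nodes -1, 2, 6, 8:
  order 0: -2  16  40  52
  order 1: 6  6  6
  order 2: 0  0
  order 3: 0
The order-1 divided differences are all 6 (nonzero) and every higher order vanishes, so the data lies on a polynomial of degree exactly 1.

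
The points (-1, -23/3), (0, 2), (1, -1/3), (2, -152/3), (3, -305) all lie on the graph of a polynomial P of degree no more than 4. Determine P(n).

P(n) = -5n^4 + 4n^3 - n^2 - (1/3)n + 2

Write P(n) = an^4 + bn^3 + cn^2 + dn + e. Substituting each data point gives a linear system:
  a - b + c - d + e = -23/3
  e = 2
  a + b + c + d + e = -1/3
  16a + 8b + 4c + 2d + e = -152/3
  81a + 27b + 9c + 3d + e = -305
Solving the system yields a = -5, b = 4, c = -1, d = -1/3, e = 2.
So P(n) = -5n^4 + 4n^3 - n^2 - (1/3)n + 2.
Check: P(1) = -1/3. ✓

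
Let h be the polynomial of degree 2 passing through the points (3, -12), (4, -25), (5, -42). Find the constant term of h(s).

3

Write h(s) = as^2 + bs + c. Substituting each data point gives a linear system:
  9a + 3b + c = -12
  16a + 4b + c = -25
  25a + 5b + c = -42
Solving the system yields a = -2, b = 1, c = 3.
So h(s) = -2s^2 + s + 3.
The constant term is 3.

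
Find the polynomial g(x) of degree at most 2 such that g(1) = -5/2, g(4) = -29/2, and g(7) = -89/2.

Using the Lagrange interpolation formula with nodes 1, 4, 7:
  L_0(x) = (x - 4)(x - 7) / 18
  L_1(x) = (x - 1)(x - 7) / -9
  L_2(x) = (x - 1)(x - 4) / 18
Then g(x) = -5/2·L_0(x) - 29/2·L_1(x) - 89/2·L_2(x).
Expanding and collecting terms gives g(x) = -x^2 + x - 5/2.
Check: g(1) = -5/2. ✓

g(x) = -x^2 + x - 5/2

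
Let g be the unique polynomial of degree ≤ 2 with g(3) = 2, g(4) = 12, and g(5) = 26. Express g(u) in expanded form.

g(u) = 2u^2 - 4u - 4

Write g(u) = au^2 + bu + c. Substituting each data point gives a linear system:
  9a + 3b + c = 2
  16a + 4b + c = 12
  25a + 5b + c = 26
Solving the system yields a = 2, b = -4, c = -4.
So g(u) = 2u^2 - 4u - 4.
Check: g(4) = 12. ✓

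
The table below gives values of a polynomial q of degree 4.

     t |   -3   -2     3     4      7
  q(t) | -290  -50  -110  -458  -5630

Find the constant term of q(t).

Write q(t) = at^4 + bt^3 + ct^2 + dt + e. Substituting each data point gives a linear system:
  81a - 27b + 9c - 3d + e = -290
  16a - 8b + 4c - 2d + e = -50
  81a + 27b + 9c + 3d + e = -110
  256a + 64b + 16c + 4d + e = -458
  2401a + 343b + 49c + 7d + e = -5630
Solving the system yields a = -3, b = 4, c = 5, d = -6, e = -2.
So q(t) = -3t⁴ + 4t³ + 5t² - 6t - 2.
The constant term is -2.

-2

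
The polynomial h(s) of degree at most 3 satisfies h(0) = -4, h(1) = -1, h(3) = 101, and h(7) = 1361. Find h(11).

5309

Using the Lagrange interpolation formula with nodes 0, 1, 3, 7:
  L_0(s) = (s - 1)(s - 3)(s - 7) / -21
  L_1(s) = s(s - 3)(s - 7) / 12
  L_2(s) = s(s - 1)(s - 7) / -24
  L_3(s) = s(s - 1)(s - 3) / 168
Then h(s) = -4·L_0(s) - 1·L_1(s) + 101·L_2(s) + 1361·L_3(s).
Expanding and collecting terms gives h(s) = 4s^3 - s - 4.
Evaluating at s = 11: h(11) = 5309.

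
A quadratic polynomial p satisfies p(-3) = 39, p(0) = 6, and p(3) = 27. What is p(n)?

p(n) = 3n^2 - 2n + 6

Using the Lagrange interpolation formula with nodes -3, 0, 3:
  L_0(n) = n(n - 3) / 18
  L_1(n) = (n + 3)(n - 3) / -9
  L_2(n) = (n + 3)n / 18
Then p(n) = 39·L_0(n) + 6·L_1(n) + 27·L_2(n).
Expanding and collecting terms gives p(n) = 3n^2 - 2n + 6.
Check: p(0) = 6. ✓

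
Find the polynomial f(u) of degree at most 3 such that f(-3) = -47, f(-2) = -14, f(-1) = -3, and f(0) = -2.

Using the Lagrange interpolation formula with nodes -3, -2, -1, 0:
  L_0(u) = (u + 2)(u + 1)u / -6
  L_1(u) = (u + 3)(u + 1)u / 2
  L_2(u) = (u + 3)(u + 2)u / -2
  L_3(u) = (u + 3)(u + 2)(u + 1) / 6
Then f(u) = -47·L_0(u) - 14·L_1(u) - 3·L_2(u) - 2·L_3(u).
Expanding and collecting terms gives f(u) = 2u^3 + u^2 - 2.
Check: f(0) = -2. ✓

f(u) = 2u^3 + u^2 - 2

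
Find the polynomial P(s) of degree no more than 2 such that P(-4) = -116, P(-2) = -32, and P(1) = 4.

P(s) = -6s^2 + 6s + 4

Using the Lagrange interpolation formula with nodes -4, -2, 1:
  L_0(s) = (s + 2)(s - 1) / 10
  L_1(s) = (s + 4)(s - 1) / -6
  L_2(s) = (s + 4)(s + 2) / 15
Then P(s) = -116·L_0(s) - 32·L_1(s) + 4·L_2(s).
Expanding and collecting terms gives P(s) = -6s^2 + 6s + 4.
Check: P(-4) = -116. ✓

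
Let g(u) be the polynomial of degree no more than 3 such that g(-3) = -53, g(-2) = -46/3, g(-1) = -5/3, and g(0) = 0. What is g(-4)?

-380/3

Write g(u) = au^3 + bu^2 + cu + d. Substituting each data point gives a linear system:
  -27a + 9b - 3c + d = -53
  -8a + 4b - 2c + d = -46/3
  -a + b - c + d = -5/3
  d = 0
Solving the system yields a = 2, b = 0, c = -1/3, d = 0.
So g(u) = 2u³ - (1/3)u.
Then g(-4) = -380/3.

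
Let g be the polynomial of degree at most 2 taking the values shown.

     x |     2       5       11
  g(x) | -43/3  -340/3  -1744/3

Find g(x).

g(x) = -5x^2 + 2x + 5/3

Using the Lagrange interpolation formula with nodes 2, 5, 11:
  L_0(x) = (x - 5)(x - 11) / 27
  L_1(x) = (x - 2)(x - 11) / -18
  L_2(x) = (x - 2)(x - 5) / 54
Then g(x) = -43/3·L_0(x) - 340/3·L_1(x) - 1744/3·L_2(x).
Expanding and collecting terms gives g(x) = -5x^2 + 2x + 5/3.
Check: g(11) = -1744/3. ✓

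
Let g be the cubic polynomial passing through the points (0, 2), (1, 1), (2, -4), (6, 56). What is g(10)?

532

Using the Lagrange interpolation formula with nodes 0, 1, 2, 6:
  L_0(u) = (u - 1)(u - 2)(u - 6) / -12
  L_1(u) = u(u - 2)(u - 6) / 5
  L_2(u) = u(u - 1)(u - 6) / -8
  L_3(u) = u(u - 1)(u - 2) / 120
Then g(u) = 2·L_0(u) + 1·L_1(u) - 4·L_2(u) + 56·L_3(u).
Expanding and collecting terms gives g(u) = u^3 - 5u^2 + 3u + 2.
Evaluating at u = 10: g(10) = 532.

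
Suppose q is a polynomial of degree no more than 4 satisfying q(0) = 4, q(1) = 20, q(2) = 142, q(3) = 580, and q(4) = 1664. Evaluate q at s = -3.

292

Write q(s) = as^4 + bs^3 + cs^2 + ds + e. Substituting each data point gives a linear system:
  e = 4
  a + b + c + d + e = 20
  16a + 8b + 4c + 2d + e = 142
  81a + 27b + 9c + 3d + e = 580
  256a + 64b + 16c + 4d + e = 1664
Solving the system yields a = 5, b = 5, c = 3, d = 3, e = 4.
So q(s) = 5s^4 + 5s^3 + 3s^2 + 3s + 4.
Then q(-3) = 292.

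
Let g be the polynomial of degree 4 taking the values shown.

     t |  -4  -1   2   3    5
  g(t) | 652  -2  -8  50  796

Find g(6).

Using the Lagrange interpolation formula with nodes -4, -1, 2, 3, 5:
  L_0(t) = (t + 1)(t - 2)(t - 3)(t - 5) / 1134
  L_1(t) = (t + 4)(t - 2)(t - 3)(t - 5) / -216
  L_2(t) = (t + 4)(t + 1)(t - 3)(t - 5) / 54
  L_3(t) = (t + 4)(t + 1)(t - 2)(t - 5) / -56
  L_4(t) = (t + 4)(t + 1)(t - 2)(t - 3) / 324
Then g(t) = 652·L_0(t) - 2·L_1(t) - 8·L_2(t) + 50·L_3(t) + 796·L_4(t).
Expanding and collecting terms gives g(t) = 2t⁴ - 3t³ - 3t² - 4.
Evaluating at t = 6: g(6) = 1832.

1832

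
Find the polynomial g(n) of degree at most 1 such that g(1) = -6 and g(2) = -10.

g(n) = -4n - 2

Using the Lagrange interpolation formula with nodes 1, 2:
  L_0(n) = (n - 2) / -1
  L_1(n) = (n - 1) / 1
Then g(n) = -6·L_0(n) - 10·L_1(n).
Expanding and collecting terms gives g(n) = -4n - 2.
Check: g(2) = -10. ✓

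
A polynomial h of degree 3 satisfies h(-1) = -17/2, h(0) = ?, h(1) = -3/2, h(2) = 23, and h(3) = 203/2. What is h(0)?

The 4 known points determine the degree-3 polynomial uniquely.
Write h(t) = at^3 + bt^2 + ct + d. Substituting each data point gives a linear system:
  -a + b - c + d = -17/2
  a + b + c + d = -3/2
  8a + 4b + 2c + d = 23
  27a + 9b + 3c + d = 203/2
Solving the system yields a = 5, b = -3, c = -3/2, d = -2.
So h(t) = 5t^3 - 3t^2 - (3/2)t - 2.
Then h(0) = -2.

-2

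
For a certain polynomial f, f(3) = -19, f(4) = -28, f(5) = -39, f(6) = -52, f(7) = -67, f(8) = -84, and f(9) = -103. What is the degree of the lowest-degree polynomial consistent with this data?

2

Forward differences of the values at u = 3, 4, 5, 6, 7, 8, 9:
  f  : -19  -28  -39  -52  -67  -84  -103
  Δ  : -9  -11  -13  -15  -17  -19
  Δ^2: -2  -2  -2  -2  -2
  Δ^3: 0  0  0  0
  Δ^4: 0  0  0
  Δ^5: 0  0
  Δ^6: 0
The second differences are constant (-2) and nonzero, while all higher differences vanish, so the minimal degree is 2.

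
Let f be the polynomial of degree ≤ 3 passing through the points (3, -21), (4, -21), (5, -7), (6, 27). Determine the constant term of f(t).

3

Write f(t) = at^3 + bt^2 + ct + d. Substituting each data point gives a linear system:
  27a + 9b + 3c + d = -21
  64a + 16b + 4c + d = -21
  125a + 25b + 5c + d = -7
  216a + 36b + 6c + d = 27
Solving the system yields a = 1, b = -5, c = -2, d = 3.
So f(t) = t³ - 5t² - 2t + 3.
The constant term is 3.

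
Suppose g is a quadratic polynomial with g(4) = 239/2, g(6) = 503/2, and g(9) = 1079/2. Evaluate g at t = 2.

71/2

Write g(t) = at^2 + bt + c. Substituting each data point gives a linear system:
  16a + 4b + c = 239/2
  36a + 6b + c = 503/2
  81a + 9b + c = 1079/2
Solving the system yields a = 6, b = 6, c = -1/2.
So g(t) = 6t^2 + 6t - 1/2.
Then g(2) = 71/2.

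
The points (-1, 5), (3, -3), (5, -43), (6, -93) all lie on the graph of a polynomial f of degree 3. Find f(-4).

137

Write f(x) = ax^3 + bx^2 + cx + d. Substituting each data point gives a linear system:
  -a + b - c + d = 5
  27a + 9b + 3c + d = -3
  125a + 25b + 5c + d = -43
  216a + 36b + 6c + d = -93
Solving the system yields a = -1, b = 4, c = -3, d = -3.
So f(x) = -x³ + 4x² - 3x - 3.
Then f(-4) = 137.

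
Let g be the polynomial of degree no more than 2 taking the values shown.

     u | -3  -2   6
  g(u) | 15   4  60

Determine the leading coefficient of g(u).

Write g(u) = au^2 + bu + c. Substituting each data point gives a linear system:
  9a - 3b + c = 15
  4a - 2b + c = 4
  36a + 6b + c = 60
Solving the system yields a = 2, b = -1, c = -6.
So g(u) = 2u^2 - u - 6.
The leading coefficient is 2.

2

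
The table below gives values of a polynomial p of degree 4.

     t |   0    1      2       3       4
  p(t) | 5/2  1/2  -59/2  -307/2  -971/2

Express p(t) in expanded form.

p(t) = -2t^4 + t^3 - 3t^2 + 2t + 5/2

Using the Lagrange interpolation formula with nodes 0, 1, 2, 3, 4:
  L_0(t) = (t - 1)(t - 2)(t - 3)(t - 4) / 24
  L_1(t) = t(t - 2)(t - 3)(t - 4) / -6
  L_2(t) = t(t - 1)(t - 3)(t - 4) / 4
  L_3(t) = t(t - 1)(t - 2)(t - 4) / -6
  L_4(t) = t(t - 1)(t - 2)(t - 3) / 24
Then p(t) = 5/2·L_0(t) + 1/2·L_1(t) - 59/2·L_2(t) - 307/2·L_3(t) - 971/2·L_4(t).
Expanding and collecting terms gives p(t) = -2t^4 + t^3 - 3t^2 + 2t + 5/2.
Check: p(2) = -59/2. ✓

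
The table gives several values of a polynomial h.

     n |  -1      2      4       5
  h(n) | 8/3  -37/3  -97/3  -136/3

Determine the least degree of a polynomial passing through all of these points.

Divided differences on the nodes -1, 2, 4, 5:
  order 0: 8/3  -37/3  -97/3  -136/3
  order 1: -5  -10  -13
  order 2: -1  -1
  order 3: 0
The order-2 divided differences are all -1 (nonzero) and every higher order vanishes, so the data lies on a polynomial of degree exactly 2.

2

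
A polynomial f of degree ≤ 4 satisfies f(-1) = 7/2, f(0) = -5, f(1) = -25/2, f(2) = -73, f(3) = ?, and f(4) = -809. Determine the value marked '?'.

On equispaced nodes a degree-4 polynomial has vanishing fifth forward difference, so
  - f(-1) + 5·f(0) - 10·f(1) + 10·f(2) - 5·f(3) + f(4) = 0.
Substituting the known values and solving for f(3):
  -5·f(3) = 2885/2
  f(3) = -577/2.

-577/2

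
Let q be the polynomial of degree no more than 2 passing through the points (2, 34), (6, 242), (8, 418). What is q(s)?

q(s) = 6s^2 + 4s + 2

Write q(s) = as^2 + bs + c. Substituting each data point gives a linear system:
  4a + 2b + c = 34
  36a + 6b + c = 242
  64a + 8b + c = 418
Solving the system yields a = 6, b = 4, c = 2.
So q(s) = 6s^2 + 4s + 2.
Check: q(8) = 418. ✓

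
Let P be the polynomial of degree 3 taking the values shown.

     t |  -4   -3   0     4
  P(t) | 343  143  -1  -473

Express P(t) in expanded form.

P(t) = -6t^3 - 4t^2 - 6t - 1

Write P(t) = at^3 + bt^2 + ct + d. Substituting each data point gives a linear system:
  -64a + 16b - 4c + d = 343
  -27a + 9b - 3c + d = 143
  d = -1
  64a + 16b + 4c + d = -473
Solving the system yields a = -6, b = -4, c = -6, d = -1.
So P(t) = -6t³ - 4t² - 6t - 1.
Check: P(4) = -473. ✓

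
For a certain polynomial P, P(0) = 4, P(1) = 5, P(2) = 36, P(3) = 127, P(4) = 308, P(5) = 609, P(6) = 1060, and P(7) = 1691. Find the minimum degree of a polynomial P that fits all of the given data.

3

Forward differences of the values at u = 0, 1, 2, 3, 4, 5, 6, 7:
  P  : 4  5  36  127  308  609  1060  1691
  Δ  : 1  31  91  181  301  451  631
  Δ^2: 30  60  90  120  150  180
  Δ^3: 30  30  30  30  30
  Δ^4: 0  0  0  0
  Δ^5: 0  0  0
  Δ^6: 0  0
  Δ^7: 0
The third differences are constant (30) and nonzero, while all higher differences vanish, so the minimal degree is 3.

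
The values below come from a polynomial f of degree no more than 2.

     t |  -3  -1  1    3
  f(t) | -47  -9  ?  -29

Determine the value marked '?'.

-3

The 3 known points determine the degree-2 polynomial uniquely.
Write f(t) = at^2 + bt + c. Substituting each data point gives a linear system:
  9a - 3b + c = -47
  a - b + c = -9
  9a + 3b + c = -29
Solving the system yields a = -4, b = 3, c = -2.
So f(t) = -4t^2 + 3t - 2.
Then f(1) = -3.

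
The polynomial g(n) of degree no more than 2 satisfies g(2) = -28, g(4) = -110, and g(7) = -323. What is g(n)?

g(n) = -6n^2 - 5n + 6

Write g(n) = an^2 + bn + c. Substituting each data point gives a linear system:
  4a + 2b + c = -28
  16a + 4b + c = -110
  49a + 7b + c = -323
Solving the system yields a = -6, b = -5, c = 6.
So g(n) = -6n² - 5n + 6.
Check: g(7) = -323. ✓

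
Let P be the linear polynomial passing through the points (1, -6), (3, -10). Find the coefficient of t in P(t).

-2

Write P(t) = at + b. Substituting each data point gives a linear system:
  a + b = -6
  3a + b = -10
Solving the system yields a = -2, b = -4.
So P(t) = -2t - 4.
The leading coefficient is -2.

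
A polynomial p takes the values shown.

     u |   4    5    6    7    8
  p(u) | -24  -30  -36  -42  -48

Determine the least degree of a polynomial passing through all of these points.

1

Forward differences of the values at u = 4, 5, 6, 7, 8:
  p  : -24  -30  -36  -42  -48
  Δ  : -6  -6  -6  -6
  Δ^2: 0  0  0
  Δ^3: 0  0
  Δ^4: 0
The first differences are constant (-6) and nonzero, while all higher differences vanish, so the minimal degree is 1.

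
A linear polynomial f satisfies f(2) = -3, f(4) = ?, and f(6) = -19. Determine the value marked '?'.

-11

On equispaced nodes a degree-1 polynomial has vanishing second forward difference, so
  f(2) - 2·f(4) + f(6) = 0.
Substituting the known values and solving for f(4):
  -2·f(4) = 22
  f(4) = -11.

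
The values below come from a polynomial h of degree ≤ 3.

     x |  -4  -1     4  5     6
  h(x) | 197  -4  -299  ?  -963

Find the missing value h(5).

-568

The 4 known points determine the degree-3 polynomial uniquely.
Write h(x) = ax^3 + bx^2 + cx + d. Substituting each data point gives a linear system:
  -64a + 16b - 4c + d = 197
  -a + b - c + d = -4
  64a + 16b + 4c + d = -299
  216a + 36b + 6c + d = -963
Solving the system yields a = -4, b = -3, c = 2, d = -3.
So h(x) = -4x^3 - 3x^2 + 2x - 3.
Then h(5) = -568.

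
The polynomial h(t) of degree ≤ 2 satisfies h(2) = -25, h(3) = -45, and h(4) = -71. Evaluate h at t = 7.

Write h(t) = at^2 + bt + c. Substituting each data point gives a linear system:
  4a + 2b + c = -25
  9a + 3b + c = -45
  16a + 4b + c = -71
Solving the system yields a = -3, b = -5, c = -3.
So h(t) = -3t^2 - 5t - 3.
Then h(7) = -185.

-185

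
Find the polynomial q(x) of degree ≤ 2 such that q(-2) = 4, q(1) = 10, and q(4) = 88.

Write q(x) = ax^2 + bx + c. Substituting each data point gives a linear system:
  4a - 2b + c = 4
  a + b + c = 10
  16a + 4b + c = 88
Solving the system yields a = 4, b = 6, c = 0.
So q(x) = 4x^2 + 6x.
Check: q(-2) = 4. ✓

q(x) = 4x^2 + 6x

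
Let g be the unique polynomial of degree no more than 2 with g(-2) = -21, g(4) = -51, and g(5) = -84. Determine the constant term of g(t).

1

Write g(t) = at^2 + bt + c. Substituting each data point gives a linear system:
  4a - 2b + c = -21
  16a + 4b + c = -51
  25a + 5b + c = -84
Solving the system yields a = -4, b = 3, c = 1.
So g(t) = -4t^2 + 3t + 1.
The constant term is 1.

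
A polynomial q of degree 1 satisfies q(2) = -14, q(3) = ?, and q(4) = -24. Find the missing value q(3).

The 2 known points determine the degree-1 polynomial uniquely.
Write q(n) = an + b. Substituting each data point gives a linear system:
  2a + b = -14
  4a + b = -24
Solving the system yields a = -5, b = -4.
So q(n) = -5n - 4.
Then q(3) = -19.

-19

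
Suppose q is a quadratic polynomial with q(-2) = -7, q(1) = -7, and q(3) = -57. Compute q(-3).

Write q(u) = au^2 + bu + c. Substituting each data point gives a linear system:
  4a - 2b + c = -7
  a + b + c = -7
  9a + 3b + c = -57
Solving the system yields a = -5, b = -5, c = 3.
So q(u) = -5u² - 5u + 3.
Then q(-3) = -27.

-27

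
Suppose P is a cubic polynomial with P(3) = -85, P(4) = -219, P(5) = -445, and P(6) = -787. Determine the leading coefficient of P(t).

Write P(t) = at^3 + bt^2 + ct + d. Substituting each data point gives a linear system:
  27a + 9b + 3c + d = -85
  64a + 16b + 4c + d = -219
  125a + 25b + 5c + d = -445
  216a + 36b + 6c + d = -787
Solving the system yields a = -4, b = 2, c = 0, d = 5.
So P(t) = -4t^3 + 2t^2 + 5.
The leading coefficient is -4.

-4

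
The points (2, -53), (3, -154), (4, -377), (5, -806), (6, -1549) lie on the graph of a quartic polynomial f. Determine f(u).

Write f(u) = au^4 + bu^3 + cu^2 + du + e. Substituting each data point gives a linear system:
  16a + 8b + 4c + 2d + e = -53
  81a + 27b + 9c + 3d + e = -154
  256a + 64b + 16c + 4d + e = -377
  625a + 125b + 25c + 5d + e = -806
  1296a + 216b + 36c + 6d + e = -1549
Solving the system yields a = -1, b = 0, c = -6, d = -6, e = -1.
So f(u) = -u^4 - 6u^2 - 6u - 1.
Check: f(3) = -154. ✓

f(u) = -u^4 - 6u^2 - 6u - 1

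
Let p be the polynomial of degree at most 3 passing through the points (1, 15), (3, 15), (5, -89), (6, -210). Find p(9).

-993

Using the Lagrange interpolation formula with nodes 1, 3, 5, 6:
  L_0(x) = (x - 3)(x - 5)(x - 6) / -40
  L_1(x) = (x - 1)(x - 5)(x - 6) / 12
  L_2(x) = (x - 1)(x - 3)(x - 6) / -8
  L_3(x) = (x - 1)(x - 3)(x - 5) / 15
Then p(x) = 15·L_0(x) + 15·L_1(x) - 89·L_2(x) - 210·L_3(x).
Expanding and collecting terms gives p(x) = -2x^3 + 5x^2 + 6x + 6.
Evaluating at x = 9: p(9) = -993.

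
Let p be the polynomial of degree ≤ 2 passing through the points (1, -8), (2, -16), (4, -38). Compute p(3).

Write p(u) = au^2 + bu + c. Substituting each data point gives a linear system:
  a + b + c = -8
  4a + 2b + c = -16
  16a + 4b + c = -38
Solving the system yields a = -1, b = -5, c = -2.
So p(u) = -u^2 - 5u - 2.
Then p(3) = -26.

-26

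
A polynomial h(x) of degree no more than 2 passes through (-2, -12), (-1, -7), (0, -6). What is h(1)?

Using the Lagrange interpolation formula with nodes -2, -1, 0:
  L_0(x) = (x + 1)x / 2
  L_1(x) = (x + 2)x / -1
  L_2(x) = (x + 2)(x + 1) / 2
Then h(x) = -12·L_0(x) - 7·L_1(x) - 6·L_2(x).
Expanding and collecting terms gives h(x) = -2x² - x - 6.
Evaluating at x = 1: h(1) = -9.

-9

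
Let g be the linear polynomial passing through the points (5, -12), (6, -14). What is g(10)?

-22

Write g(s) = as + b. Substituting each data point gives a linear system:
  5a + b = -12
  6a + b = -14
Solving the system yields a = -2, b = -2.
So g(s) = -2s - 2.
Then g(10) = -22.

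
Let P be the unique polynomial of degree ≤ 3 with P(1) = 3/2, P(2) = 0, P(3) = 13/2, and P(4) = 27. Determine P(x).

Using the Lagrange interpolation formula with nodes 1, 2, 3, 4:
  L_0(x) = (x - 2)(x - 3)(x - 4) / -6
  L_1(x) = (x - 1)(x - 3)(x - 4) / 2
  L_2(x) = (x - 1)(x - 2)(x - 4) / -2
  L_3(x) = (x - 1)(x - 2)(x - 3) / 6
Then P(x) = 3/2·L_0(x) + 0·L_1(x) + 13/2·L_2(x) + 27·L_3(x).
Expanding and collecting terms gives P(x) = x^3 - 2x^2 - (5/2)x + 5.
Check: P(4) = 27. ✓

P(x) = x^3 - 2x^2 - (5/2)x + 5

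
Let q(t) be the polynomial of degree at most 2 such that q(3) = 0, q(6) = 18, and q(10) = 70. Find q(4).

Using the Lagrange interpolation formula with nodes 3, 6, 10:
  L_0(t) = (t - 6)(t - 10) / 21
  L_1(t) = (t - 3)(t - 10) / -12
  L_2(t) = (t - 3)(t - 6) / 28
Then q(t) = 0·L_0(t) + 18·L_1(t) + 70·L_2(t).
Expanding and collecting terms gives q(t) = t^2 - 3t.
Evaluating at t = 4: q(4) = 4.

4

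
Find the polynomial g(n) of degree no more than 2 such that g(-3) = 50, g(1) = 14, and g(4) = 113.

g(n) = 6n^2 + 3n + 5

Write g(n) = an^2 + bn + c. Substituting each data point gives a linear system:
  9a - 3b + c = 50
  a + b + c = 14
  16a + 4b + c = 113
Solving the system yields a = 6, b = 3, c = 5.
So g(n) = 6n² + 3n + 5.
Check: g(1) = 14. ✓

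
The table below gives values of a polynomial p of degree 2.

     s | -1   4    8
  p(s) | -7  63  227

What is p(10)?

345

Using the Lagrange interpolation formula with nodes -1, 4, 8:
  L_0(s) = (s - 4)(s - 8) / 45
  L_1(s) = (s + 1)(s - 8) / -20
  L_2(s) = (s + 1)(s - 4) / 36
Then p(s) = -7·L_0(s) + 63·L_1(s) + 227·L_2(s).
Expanding and collecting terms gives p(s) = 3s^2 + 5s - 5.
Evaluating at s = 10: p(10) = 345.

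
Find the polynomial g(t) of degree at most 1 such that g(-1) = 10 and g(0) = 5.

g(t) = -5t + 5

Write g(t) = at + b. Substituting each data point gives a linear system:
  -a + b = 10
  b = 5
Solving the system yields a = -5, b = 5.
So g(t) = -5t + 5.
Check: g(0) = 5. ✓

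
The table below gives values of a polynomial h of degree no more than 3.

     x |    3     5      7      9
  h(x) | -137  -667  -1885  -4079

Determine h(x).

h(x) = -6x^3 + 4x^2 - 3x - 2

Write h(x) = ax^3 + bx^2 + cx + d. Substituting each data point gives a linear system:
  27a + 9b + 3c + d = -137
  125a + 25b + 5c + d = -667
  343a + 49b + 7c + d = -1885
  729a + 81b + 9c + d = -4079
Solving the system yields a = -6, b = 4, c = -3, d = -2.
So h(x) = -6x³ + 4x² - 3x - 2.
Check: h(9) = -4079. ✓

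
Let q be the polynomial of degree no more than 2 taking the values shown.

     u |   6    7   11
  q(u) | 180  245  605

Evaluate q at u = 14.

980

Write q(u) = au^2 + bu + c. Substituting each data point gives a linear system:
  36a + 6b + c = 180
  49a + 7b + c = 245
  121a + 11b + c = 605
Solving the system yields a = 5, b = 0, c = 0.
So q(u) = 5u².
Then q(14) = 980.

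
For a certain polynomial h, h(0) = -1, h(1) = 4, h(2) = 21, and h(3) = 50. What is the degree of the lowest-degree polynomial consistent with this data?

2

Forward differences of the values at u = 0, 1, 2, 3:
  h  : -1  4  21  50
  Δ  : 5  17  29
  Δ^2: 12  12
  Δ^3: 0
The second differences are constant (12) and nonzero, while all higher differences vanish, so the minimal degree is 2.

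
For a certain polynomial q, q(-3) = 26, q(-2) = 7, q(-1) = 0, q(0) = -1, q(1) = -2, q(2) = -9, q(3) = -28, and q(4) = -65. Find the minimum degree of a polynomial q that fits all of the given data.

3

Forward differences of the values at u = -3, -2, -1, 0, 1, 2, 3, 4:
  q  : 26  7  0  -1  -2  -9  -28  -65
  Δ  : -19  -7  -1  -1  -7  -19  -37
  Δ^2: 12  6  0  -6  -12  -18
  Δ^3: -6  -6  -6  -6  -6
  Δ^4: 0  0  0  0
  Δ^5: 0  0  0
  Δ^6: 0  0
  Δ^7: 0
The third differences are constant (-6) and nonzero, while all higher differences vanish, so the minimal degree is 3.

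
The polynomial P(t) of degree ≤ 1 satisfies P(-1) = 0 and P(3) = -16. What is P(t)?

Using the Lagrange interpolation formula with nodes -1, 3:
  L_0(t) = (t - 3) / -4
  L_1(t) = (t + 1) / 4
Then P(t) = 0·L_0(t) - 16·L_1(t).
Expanding and collecting terms gives P(t) = -4t - 4.
Check: P(-1) = 0. ✓

P(t) = -4t - 4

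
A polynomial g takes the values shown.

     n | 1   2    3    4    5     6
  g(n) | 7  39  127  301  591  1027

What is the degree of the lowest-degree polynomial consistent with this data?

Forward differences of the values at n = 1, 2, 3, 4, 5, 6:
  g  : 7  39  127  301  591  1027
  Δ  : 32  88  174  290  436
  Δ^2: 56  86  116  146
  Δ^3: 30  30  30
  Δ^4: 0  0
  Δ^5: 0
The third differences are constant (30) and nonzero, while all higher differences vanish, so the minimal degree is 3.

3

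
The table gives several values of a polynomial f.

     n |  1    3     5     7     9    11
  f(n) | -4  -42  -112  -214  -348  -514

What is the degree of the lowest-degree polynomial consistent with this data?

Forward differences of the values at n = 1, 3, 5, 7, 9, 11:
  f  : -4  -42  -112  -214  -348  -514
  Δ  : -38  -70  -102  -134  -166
  Δ^2: -32  -32  -32  -32
  Δ^3: 0  0  0
  Δ^4: 0  0
  Δ^5: 0
The second differences are constant (-32) and nonzero, while all higher differences vanish, so the minimal degree is 2.

2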